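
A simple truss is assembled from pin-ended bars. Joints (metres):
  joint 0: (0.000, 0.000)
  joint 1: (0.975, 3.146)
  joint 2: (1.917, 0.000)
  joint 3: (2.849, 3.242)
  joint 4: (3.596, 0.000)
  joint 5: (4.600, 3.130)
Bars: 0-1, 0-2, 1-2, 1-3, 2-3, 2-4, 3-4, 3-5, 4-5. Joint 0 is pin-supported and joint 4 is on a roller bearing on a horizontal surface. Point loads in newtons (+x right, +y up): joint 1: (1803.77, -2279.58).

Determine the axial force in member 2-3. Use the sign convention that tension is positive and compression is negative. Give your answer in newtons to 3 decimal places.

N=6 nodes, M=9 members, R=3 reactions → 2N=12, M+R=12
member 0 (0-1): L=3.2936, (cx,cy)=(0.2960,0.9552)
member 1 (0-2): L=1.9170, (cx,cy)=(1.0000,0.0000)
member 2 (1-2): L=3.2840, (cx,cy)=(0.2868,-0.9580)
member 3 (1-3): L=1.8765, (cx,cy)=(0.9987,0.0512)
member 4 (2-3): L=3.3733, (cx,cy)=(0.2763,0.9611)
member 5 (2-4): L=1.6790, (cx,cy)=(1.0000,0.0000)
member 6 (3-4): L=3.3269, (cx,cy)=(0.2245,-0.9745)
member 7 (3-5): L=1.7546, (cx,cy)=(0.9980,-0.0638)
member 8 (4-5): L=3.2871, (cx,cy)=(0.3054,0.9522)
solve A·x = −loads:
  F[0-1] = -87.3752 N (compression)
  F[0-2] = +1829.6354 N (tension)
  F[1-2] = -2354.1851 N (compression)
  F[1-3] = -1155.8629 N (compression)
  F[2-3] = +2346.5959 N (tension)
  F[2-4] = +506.0155 N (tension)
  F[3-4] = -2253.6634 N (compression)
  F[3-5] = -0.0000 N (compression)
  F[4-5] = +0.0000 N (tension)
  Rx@0 = -1803.7700 N
  Ry@0 = +83.4591 N
  Ry@4 = +2196.1209 N

2346.596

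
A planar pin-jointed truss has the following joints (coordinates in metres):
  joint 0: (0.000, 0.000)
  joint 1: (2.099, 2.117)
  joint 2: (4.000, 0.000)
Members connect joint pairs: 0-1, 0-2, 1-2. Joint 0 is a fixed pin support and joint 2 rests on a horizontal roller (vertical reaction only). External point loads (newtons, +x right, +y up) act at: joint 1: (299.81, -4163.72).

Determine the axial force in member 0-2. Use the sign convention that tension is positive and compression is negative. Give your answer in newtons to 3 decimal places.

2104.468

N=3 nodes, M=3 members, R=3 reactions → 2N=6, M+R=6
member 0 (0-1): L=2.9812, (cx,cy)=(0.7041,0.7101)
member 1 (0-2): L=4.0000, (cx,cy)=(1.0000,0.0000)
member 2 (1-2): L=2.8453, (cx,cy)=(0.6681,-0.7440)
solve A·x = −loads:
  F[0-1] = -2563.1377 N (compression)
  F[0-2] = +2104.4676 N (tension)
  F[1-2] = -3149.7907 N (compression)
  Rx@0 = -299.8100 N
  Ry@0 = +1820.1335 N
  Ry@2 = +2343.5865 N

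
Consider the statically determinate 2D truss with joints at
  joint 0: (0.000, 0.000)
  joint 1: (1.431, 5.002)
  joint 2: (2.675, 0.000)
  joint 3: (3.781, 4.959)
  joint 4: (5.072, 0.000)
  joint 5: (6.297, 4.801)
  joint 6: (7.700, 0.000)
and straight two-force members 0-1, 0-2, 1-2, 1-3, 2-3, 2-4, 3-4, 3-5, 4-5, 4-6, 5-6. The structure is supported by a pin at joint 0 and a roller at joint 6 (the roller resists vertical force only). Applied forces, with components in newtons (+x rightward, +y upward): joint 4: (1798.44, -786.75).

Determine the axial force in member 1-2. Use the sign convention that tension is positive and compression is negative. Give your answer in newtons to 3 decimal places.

N=7 nodes, M=11 members, R=3 reactions → 2N=14, M+R=14
member 0 (0-1): L=5.2027, (cx,cy)=(0.2751,0.9614)
member 1 (0-2): L=2.6750, (cx,cy)=(1.0000,0.0000)
member 2 (1-2): L=5.1544, (cx,cy)=(0.2413,-0.9704)
member 3 (1-3): L=2.3504, (cx,cy)=(0.9998,-0.0183)
member 4 (2-3): L=5.0808, (cx,cy)=(0.2177,0.9760)
member 5 (2-4): L=2.3970, (cx,cy)=(1.0000,0.0000)
member 6 (3-4): L=5.1243, (cx,cy)=(0.2519,-0.9677)
member 7 (3-5): L=2.5210, (cx,cy)=(0.9980,-0.0627)
member 8 (4-5): L=4.9548, (cx,cy)=(0.2472,0.9690)
member 9 (4-6): L=2.6280, (cx,cy)=(1.0000,0.0000)
member 10 (5-6): L=5.0018, (cx,cy)=(0.2805,-0.9599)
solve A·x = −loads:
  F[0-1] = -279.2890 N (compression)
  F[0-2] = +1875.2588 N (tension)
  F[1-2] = +279.4163 N (tension)
  F[1-3] = -144.2796 N (compression)
  F[2-3] = -277.8184 N (compression)
  F[2-4] = +2003.1712 N (tension)
  F[3-4] = +295.5845 N (tension)
  F[3-5] = -279.7499 N (compression)
  F[4-5] = +516.7419 N (tension)
  F[4-6] = +151.4437 N (tension)
  F[5-6] = -539.9082 N (compression)
  Rx@0 = -1798.4400 N
  Ry@0 = +268.5168 N
  Ry@6 = +518.2332 N

279.416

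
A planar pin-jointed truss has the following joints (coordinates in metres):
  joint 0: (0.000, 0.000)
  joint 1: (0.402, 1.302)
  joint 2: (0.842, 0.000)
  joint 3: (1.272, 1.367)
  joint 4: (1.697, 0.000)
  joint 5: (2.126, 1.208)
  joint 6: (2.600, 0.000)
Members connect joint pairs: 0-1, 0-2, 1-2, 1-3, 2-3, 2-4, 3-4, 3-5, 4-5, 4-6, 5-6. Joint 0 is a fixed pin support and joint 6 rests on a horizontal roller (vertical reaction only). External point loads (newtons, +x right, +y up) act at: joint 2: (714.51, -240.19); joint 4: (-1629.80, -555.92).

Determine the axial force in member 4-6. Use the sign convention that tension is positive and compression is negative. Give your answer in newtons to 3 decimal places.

172.896

N=7 nodes, M=11 members, R=3 reactions → 2N=14, M+R=14
member 0 (0-1): L=1.3626, (cx,cy)=(0.2950,0.9555)
member 1 (0-2): L=0.8420, (cx,cy)=(1.0000,0.0000)
member 2 (1-2): L=1.3743, (cx,cy)=(0.3202,-0.9474)
member 3 (1-3): L=0.8724, (cx,cy)=(0.9972,0.0745)
member 4 (2-3): L=1.4330, (cx,cy)=(0.3001,0.9539)
member 5 (2-4): L=0.8550, (cx,cy)=(1.0000,0.0000)
member 6 (3-4): L=1.4315, (cx,cy)=(0.2969,-0.9549)
member 7 (3-5): L=0.8687, (cx,cy)=(0.9831,-0.1830)
member 8 (4-5): L=1.2819, (cx,cy)=(0.3347,0.9423)
member 9 (4-6): L=0.9030, (cx,cy)=(1.0000,0.0000)
member 10 (5-6): L=1.2977, (cx,cy)=(0.3653,-0.9309)
solve A·x = −loads:
  F[0-1] = -372.0390 N (compression)
  F[0-2] = -805.5333 N (compression)
  F[1-2] = +357.5474 N (tension)
  F[1-3] = -224.8520 N (compression)
  F[2-3] = -103.2981 N (compression)
  F[2-4] = -1374.5771 N (compression)
  F[3-4] = +180.9711 N (tension)
  F[3-5] = -314.2592 N (compression)
  F[4-5] = +406.5496 N (tension)
  F[4-6] = +172.8959 N (tension)
  F[5-6] = -473.3362 N (compression)
  Rx@0 = +915.2900 N
  Ry@0 = +355.4807 N
  Ry@6 = +440.6293 N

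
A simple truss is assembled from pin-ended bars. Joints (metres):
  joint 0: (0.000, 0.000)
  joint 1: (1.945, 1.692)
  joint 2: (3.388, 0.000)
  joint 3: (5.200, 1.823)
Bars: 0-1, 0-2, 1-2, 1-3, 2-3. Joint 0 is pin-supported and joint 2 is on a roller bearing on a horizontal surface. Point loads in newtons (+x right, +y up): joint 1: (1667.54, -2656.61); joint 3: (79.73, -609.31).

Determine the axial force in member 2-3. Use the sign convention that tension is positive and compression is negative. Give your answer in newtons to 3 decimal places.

N=4 nodes, M=5 members, R=3 reactions → 2N=8, M+R=8
member 0 (0-1): L=2.5780, (cx,cy)=(0.7545,0.6563)
member 1 (0-2): L=3.3880, (cx,cy)=(1.0000,0.0000)
member 2 (1-2): L=2.2238, (cx,cy)=(0.6489,-0.7609)
member 3 (1-3): L=3.2576, (cx,cy)=(0.9992,0.0402)
member 4 (2-3): L=2.5703, (cx,cy)=(0.7050,0.7092)
solve A·x = −loads:
  F[0-1] = +106.7643 N (tension)
  F[0-2] = +1666.7193 N (tension)
  F[1-2] = -3545.8612 N (compression)
  F[1-3] = +714.5004 N (tension)
  F[2-3] = -899.6100 N (compression)
  Rx@0 = -1747.2700 N
  Ry@0 = -70.0729 N
  Ry@2 = +3335.9929 N

-899.610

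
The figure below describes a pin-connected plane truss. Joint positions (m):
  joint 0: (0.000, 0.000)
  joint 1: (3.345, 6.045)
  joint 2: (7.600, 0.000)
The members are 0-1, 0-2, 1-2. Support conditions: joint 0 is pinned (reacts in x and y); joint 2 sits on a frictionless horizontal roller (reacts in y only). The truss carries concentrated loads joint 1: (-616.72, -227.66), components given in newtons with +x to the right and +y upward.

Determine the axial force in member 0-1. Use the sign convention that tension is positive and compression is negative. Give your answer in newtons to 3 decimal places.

N=3 nodes, M=3 members, R=3 reactions → 2N=6, M+R=6
member 0 (0-1): L=6.9088, (cx,cy)=(0.4842,0.8750)
member 1 (0-2): L=7.6000, (cx,cy)=(1.0000,0.0000)
member 2 (1-2): L=7.3924, (cx,cy)=(0.5756,-0.8177)
solve A·x = −loads:
  F[0-1] = -706.3005 N (compression)
  F[0-2] = -274.7523 N (compression)
  F[1-2] = +477.3370 N (tension)
  Rx@0 = +616.7200 N
  Ry@0 = +617.9955 N
  Ry@2 = -390.3355 N

-706.300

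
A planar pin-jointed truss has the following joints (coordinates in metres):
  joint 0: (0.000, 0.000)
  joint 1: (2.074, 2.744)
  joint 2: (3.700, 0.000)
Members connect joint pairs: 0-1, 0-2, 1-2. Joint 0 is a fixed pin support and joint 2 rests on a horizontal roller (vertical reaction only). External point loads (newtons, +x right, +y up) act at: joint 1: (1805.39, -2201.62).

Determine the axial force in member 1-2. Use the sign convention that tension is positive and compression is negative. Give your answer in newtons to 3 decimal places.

N=3 nodes, M=3 members, R=3 reactions → 2N=6, M+R=6
member 0 (0-1): L=3.4396, (cx,cy)=(0.6030,0.7978)
member 1 (0-2): L=3.7000, (cx,cy)=(1.0000,0.0000)
member 2 (1-2): L=3.1896, (cx,cy)=(0.5098,-0.8603)
solve A·x = −loads:
  F[0-1] = +465.5445 N (tension)
  F[0-2] = +1524.6793 N (tension)
  F[1-2] = -2990.8269 N (compression)
  Rx@0 = -1805.3900 N
  Ry@0 = -371.3935 N
  Ry@2 = +2573.0135 N

-2990.827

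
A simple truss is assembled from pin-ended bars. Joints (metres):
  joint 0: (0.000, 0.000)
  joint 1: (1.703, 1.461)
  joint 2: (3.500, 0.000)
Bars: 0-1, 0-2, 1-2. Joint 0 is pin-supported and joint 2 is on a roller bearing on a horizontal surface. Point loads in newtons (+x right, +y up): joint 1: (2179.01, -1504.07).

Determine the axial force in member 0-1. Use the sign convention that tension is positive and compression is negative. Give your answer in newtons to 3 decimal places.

210.941

N=3 nodes, M=3 members, R=3 reactions → 2N=6, M+R=6
member 0 (0-1): L=2.2438, (cx,cy)=(0.7590,0.6511)
member 1 (0-2): L=3.5000, (cx,cy)=(1.0000,0.0000)
member 2 (1-2): L=2.3160, (cx,cy)=(0.7759,-0.6308)
solve A·x = −loads:
  F[0-1] = +210.9414 N (tension)
  F[0-2] = +2018.9111 N (tension)
  F[1-2] = -2601.9717 N (compression)
  Rx@0 = -2179.0100 N
  Ry@0 = -137.3485 N
  Ry@2 = +1641.4185 N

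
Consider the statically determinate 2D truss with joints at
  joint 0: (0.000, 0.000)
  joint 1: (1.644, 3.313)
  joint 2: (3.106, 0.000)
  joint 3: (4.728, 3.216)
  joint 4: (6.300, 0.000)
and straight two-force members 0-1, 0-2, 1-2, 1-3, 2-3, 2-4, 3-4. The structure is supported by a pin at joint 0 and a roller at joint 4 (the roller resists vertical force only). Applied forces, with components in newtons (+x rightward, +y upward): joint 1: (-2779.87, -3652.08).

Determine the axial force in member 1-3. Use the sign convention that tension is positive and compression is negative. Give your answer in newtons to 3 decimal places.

N=5 nodes, M=7 members, R=3 reactions → 2N=10, M+R=10
member 0 (0-1): L=3.6985, (cx,cy)=(0.4445,0.8958)
member 1 (0-2): L=3.1060, (cx,cy)=(1.0000,0.0000)
member 2 (1-2): L=3.6212, (cx,cy)=(0.4037,-0.9149)
member 3 (1-3): L=3.0855, (cx,cy)=(0.9995,-0.0314)
member 4 (2-3): L=3.6019, (cx,cy)=(0.4503,0.8929)
member 5 (2-4): L=3.1940, (cx,cy)=(1.0000,0.0000)
member 6 (3-4): L=3.5796, (cx,cy)=(0.4392,-0.8984)
solve A·x = −loads:
  F[0-1] = -4645.0499 N (compression)
  F[0-2] = -715.1094 N (compression)
  F[1-2] = +539.0801 N (tension)
  F[1-3] = +497.7133 N (tension)
  F[2-3] = -552.3700 N (compression)
  F[2-4] = -248.7239 N (compression)
  F[3-4] = +566.3756 N (tension)
  Rx@0 = +2779.8700 N
  Ry@0 = +4160.9196 N
  Ry@4 = -508.8396 N

497.713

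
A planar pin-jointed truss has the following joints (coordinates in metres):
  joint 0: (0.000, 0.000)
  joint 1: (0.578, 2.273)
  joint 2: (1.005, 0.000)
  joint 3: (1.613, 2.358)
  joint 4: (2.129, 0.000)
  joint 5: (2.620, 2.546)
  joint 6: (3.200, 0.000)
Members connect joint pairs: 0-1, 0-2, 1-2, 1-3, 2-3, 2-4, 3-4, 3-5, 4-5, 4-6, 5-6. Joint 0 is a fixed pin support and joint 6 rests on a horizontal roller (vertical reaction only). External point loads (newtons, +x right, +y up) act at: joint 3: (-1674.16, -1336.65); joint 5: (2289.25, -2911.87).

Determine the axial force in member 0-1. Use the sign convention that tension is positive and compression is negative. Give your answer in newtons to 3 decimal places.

N=7 nodes, M=11 members, R=3 reactions → 2N=14, M+R=14
member 0 (0-1): L=2.3453, (cx,cy)=(0.2464,0.9692)
member 1 (0-2): L=1.0050, (cx,cy)=(1.0000,0.0000)
member 2 (1-2): L=2.3128, (cx,cy)=(0.1846,-0.9828)
member 3 (1-3): L=1.0385, (cx,cy)=(0.9966,0.0819)
member 4 (2-3): L=2.4351, (cx,cy)=(0.2497,0.9683)
member 5 (2-4): L=1.1240, (cx,cy)=(1.0000,0.0000)
member 6 (3-4): L=2.4138, (cx,cy)=(0.2138,-0.9769)
member 7 (3-5): L=1.0244, (cx,cy)=(0.9830,0.1835)
member 8 (4-5): L=2.5929, (cx,cy)=(0.1894,0.9819)
member 9 (4-6): L=1.0710, (cx,cy)=(1.0000,0.0000)
member 10 (5-6): L=2.6112, (cx,cy)=(0.2221,-0.9750)
solve A·x = −loads:
  F[0-1] = -622.1219 N (compression)
  F[0-2] = +768.4096 N (tension)
  F[1-2] = +591.5421 N (tension)
  F[1-3] = -263.4187 N (compression)
  F[2-3] = -600.3877 N (compression)
  F[2-4] = +1027.5292 N (tension)
  F[3-4] = -489.9343 N (compression)
  F[3-5] = +1390.0640 N (tension)
  F[4-5] = +487.4278 N (tension)
  F[4-6] = +830.4950 N (tension)
  F[5-6] = -3738.9870 N (compression)
  Rx@0 = -615.0900 N
  Ry@0 = +602.9334 N
  Ry@6 = +3645.5866 N

-622.122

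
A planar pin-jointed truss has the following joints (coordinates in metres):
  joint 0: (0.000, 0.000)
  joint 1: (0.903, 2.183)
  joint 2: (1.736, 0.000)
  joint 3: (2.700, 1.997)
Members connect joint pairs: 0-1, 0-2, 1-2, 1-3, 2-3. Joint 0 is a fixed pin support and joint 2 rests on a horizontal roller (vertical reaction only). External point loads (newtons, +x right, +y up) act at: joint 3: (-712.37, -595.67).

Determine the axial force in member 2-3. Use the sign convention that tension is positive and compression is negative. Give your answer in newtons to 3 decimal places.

N=4 nodes, M=5 members, R=3 reactions → 2N=8, M+R=8
member 0 (0-1): L=2.3624, (cx,cy)=(0.3822,0.9241)
member 1 (0-2): L=1.7360, (cx,cy)=(1.0000,0.0000)
member 2 (1-2): L=2.3365, (cx,cy)=(0.3565,-0.9343)
member 3 (1-3): L=1.8066, (cx,cy)=(0.9947,-0.1030)
member 4 (2-3): L=2.2175, (cx,cy)=(0.4347,0.9006)
solve A·x = −loads:
  F[0-1] = -528.8561 N (compression)
  F[0-2] = -510.2203 N (compression)
  F[1-2] = +567.8915 N (tension)
  F[1-3] = -406.7711 N (compression)
  F[2-3] = -707.9448 N (compression)
  Rx@0 = +712.3700 N
  Ry@0 = +488.6964 N
  Ry@2 = +106.9736 N

-707.945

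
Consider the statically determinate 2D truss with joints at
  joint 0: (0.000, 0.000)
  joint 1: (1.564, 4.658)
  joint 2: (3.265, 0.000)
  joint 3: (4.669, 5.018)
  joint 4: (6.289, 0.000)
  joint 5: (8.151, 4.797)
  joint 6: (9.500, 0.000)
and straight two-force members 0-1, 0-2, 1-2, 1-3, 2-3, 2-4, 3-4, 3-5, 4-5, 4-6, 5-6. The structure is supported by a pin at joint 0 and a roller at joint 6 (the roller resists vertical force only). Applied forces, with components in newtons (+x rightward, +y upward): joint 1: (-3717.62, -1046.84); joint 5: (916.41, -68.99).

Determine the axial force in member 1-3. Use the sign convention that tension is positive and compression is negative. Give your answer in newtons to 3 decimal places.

N=7 nodes, M=11 members, R=3 reactions → 2N=14, M+R=14
member 0 (0-1): L=4.9136, (cx,cy)=(0.3183,0.9480)
member 1 (0-2): L=3.2650, (cx,cy)=(1.0000,0.0000)
member 2 (1-2): L=4.9589, (cx,cy)=(0.3430,-0.9393)
member 3 (1-3): L=3.1258, (cx,cy)=(0.9933,0.1152)
member 4 (2-3): L=5.2107, (cx,cy)=(0.2694,0.9630)
member 5 (2-4): L=3.0240, (cx,cy)=(1.0000,0.0000)
member 6 (3-4): L=5.2730, (cx,cy)=(0.3072,-0.9516)
member 7 (3-5): L=3.4890, (cx,cy)=(0.9980,-0.0633)
member 8 (4-5): L=5.1457, (cx,cy)=(0.3619,0.9322)
member 9 (4-6): L=3.2110, (cx,cy)=(1.0000,0.0000)
member 10 (5-6): L=4.9831, (cx,cy)=(0.2707,-0.9627)
solve A·x = −loads:
  F[0-1] = -2367.4984 N (compression)
  F[0-2] = -2047.6284 N (compression)
  F[1-2] = +1574.0806 N (tension)
  F[1-3] = +2440.3329 N (tension)
  F[2-3] = -1535.3611 N (compression)
  F[2-4] = -1093.9892 N (compression)
  F[3-4] = +1147.8175 N (tension)
  F[3-5] = +1661.0973 N (tension)
  F[4-5] = -1171.7073 N (compression)
  F[4-6] = -317.3630 N (compression)
  F[5-6] = +1172.3076 N (tension)
  Rx@0 = +2801.2100 N
  Ry@0 = +2244.3626 N
  Ry@6 = -1128.5326 N

2440.333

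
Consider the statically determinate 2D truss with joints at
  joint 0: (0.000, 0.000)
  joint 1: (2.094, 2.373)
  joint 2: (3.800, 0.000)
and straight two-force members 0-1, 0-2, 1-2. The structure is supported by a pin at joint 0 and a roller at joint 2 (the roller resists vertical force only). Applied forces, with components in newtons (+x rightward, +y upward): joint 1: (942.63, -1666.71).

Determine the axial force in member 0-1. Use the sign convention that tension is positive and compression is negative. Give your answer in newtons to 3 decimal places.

-212.877

N=3 nodes, M=3 members, R=3 reactions → 2N=6, M+R=6
member 0 (0-1): L=3.1648, (cx,cy)=(0.6617,0.7498)
member 1 (0-2): L=3.8000, (cx,cy)=(1.0000,0.0000)
member 2 (1-2): L=2.9226, (cx,cy)=(0.5837,-0.8119)
solve A·x = −loads:
  F[0-1] = -212.8771 N (compression)
  F[0-2] = +1083.4808 N (tension)
  F[1-2] = -1856.1408 N (compression)
  Rx@0 = -942.6300 N
  Ry@0 = +159.6174 N
  Ry@2 = +1507.0926 N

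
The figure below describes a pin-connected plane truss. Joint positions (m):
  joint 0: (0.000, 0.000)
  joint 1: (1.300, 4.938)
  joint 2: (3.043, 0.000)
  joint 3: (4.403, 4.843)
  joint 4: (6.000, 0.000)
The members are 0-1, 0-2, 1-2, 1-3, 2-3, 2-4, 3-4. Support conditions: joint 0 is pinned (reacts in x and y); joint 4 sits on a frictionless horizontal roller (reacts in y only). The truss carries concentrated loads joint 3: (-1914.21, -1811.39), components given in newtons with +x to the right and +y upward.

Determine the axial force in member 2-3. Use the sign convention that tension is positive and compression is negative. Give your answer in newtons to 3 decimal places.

N=5 nodes, M=7 members, R=3 reactions → 2N=10, M+R=10
member 0 (0-1): L=5.1063, (cx,cy)=(0.2546,0.9670)
member 1 (0-2): L=3.0430, (cx,cy)=(1.0000,0.0000)
member 2 (1-2): L=5.2366, (cx,cy)=(0.3329,-0.9430)
member 3 (1-3): L=3.1045, (cx,cy)=(0.9995,-0.0306)
member 4 (2-3): L=5.0303, (cx,cy)=(0.2704,0.9628)
member 5 (2-4): L=2.9570, (cx,cy)=(1.0000,0.0000)
member 6 (3-4): L=5.0995, (cx,cy)=(0.3132,-0.9497)
solve A·x = −loads:
  F[0-1] = -2096.2927 N (compression)
  F[0-2] = -1380.5155 N (compression)
  F[1-2] = +2190.8027 N (tension)
  F[1-3] = -1263.4951 N (compression)
  F[2-3] = -2145.7934 N (compression)
  F[2-4] = -71.1703 N (compression)
  F[3-4] = +227.2597 N (tension)
  Rx@0 = +1914.2100 N
  Ry@0 = +2027.2181 N
  Ry@4 = -215.8281 N

-2145.793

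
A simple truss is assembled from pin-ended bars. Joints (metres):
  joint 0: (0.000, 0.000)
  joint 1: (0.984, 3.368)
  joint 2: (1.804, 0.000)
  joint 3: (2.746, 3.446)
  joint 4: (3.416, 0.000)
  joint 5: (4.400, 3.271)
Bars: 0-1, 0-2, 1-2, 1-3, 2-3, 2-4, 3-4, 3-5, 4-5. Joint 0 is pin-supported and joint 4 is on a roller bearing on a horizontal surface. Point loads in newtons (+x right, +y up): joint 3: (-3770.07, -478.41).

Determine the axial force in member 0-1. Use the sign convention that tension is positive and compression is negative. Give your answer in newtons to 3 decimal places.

-4059.929

N=6 nodes, M=9 members, R=3 reactions → 2N=12, M+R=12
member 0 (0-1): L=3.5088, (cx,cy)=(0.2804,0.9599)
member 1 (0-2): L=1.8040, (cx,cy)=(1.0000,0.0000)
member 2 (1-2): L=3.4664, (cx,cy)=(0.2366,-0.9716)
member 3 (1-3): L=1.7637, (cx,cy)=(0.9990,0.0442)
member 4 (2-3): L=3.5724, (cx,cy)=(0.2637,0.9646)
member 5 (2-4): L=1.6120, (cx,cy)=(1.0000,0.0000)
member 6 (3-4): L=3.5105, (cx,cy)=(0.1909,-0.9816)
member 7 (3-5): L=1.6632, (cx,cy)=(0.9944,-0.1052)
member 8 (4-5): L=3.4158, (cx,cy)=(0.2881,0.9576)
solve A·x = −loads:
  F[0-1] = -4059.9288 N (compression)
  F[0-2] = -2631.5128 N (compression)
  F[1-2] = +3916.7631 N (tension)
  F[1-3] = -2067.1201 N (compression)
  F[2-3] = -3945.2222 N (compression)
  F[2-4] = -664.6732 N (compression)
  F[3-4] = +3482.6191 N (tension)
  F[3-5] = -0.0000 N (tension)
  F[4-5] = +0.0000 N (tension)
  Rx@0 = +3770.0700 N
  Ry@0 = +3897.0129 N
  Ry@4 = -3418.6029 N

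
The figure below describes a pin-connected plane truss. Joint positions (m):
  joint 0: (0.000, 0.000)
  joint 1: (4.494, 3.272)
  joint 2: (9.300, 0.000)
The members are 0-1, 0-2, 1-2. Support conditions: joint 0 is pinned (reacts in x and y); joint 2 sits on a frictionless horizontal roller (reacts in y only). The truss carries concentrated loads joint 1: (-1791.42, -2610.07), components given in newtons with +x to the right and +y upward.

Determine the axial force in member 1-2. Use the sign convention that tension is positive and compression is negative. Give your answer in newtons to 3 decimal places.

N=3 nodes, M=3 members, R=3 reactions → 2N=6, M+R=6
member 0 (0-1): L=5.5590, (cx,cy)=(0.8084,0.5886)
member 1 (0-2): L=9.3000, (cx,cy)=(1.0000,0.0000)
member 2 (1-2): L=5.8141, (cx,cy)=(0.8266,-0.5628)
solve A·x = −loads:
  F[0-1] = -3362.3688 N (compression)
  F[0-2] = +926.8024 N (tension)
  F[1-2] = -1121.2048 N (compression)
  Rx@0 = +1791.4200 N
  Ry@0 = +1979.0885 N
  Ry@2 = +630.9815 N

-1121.205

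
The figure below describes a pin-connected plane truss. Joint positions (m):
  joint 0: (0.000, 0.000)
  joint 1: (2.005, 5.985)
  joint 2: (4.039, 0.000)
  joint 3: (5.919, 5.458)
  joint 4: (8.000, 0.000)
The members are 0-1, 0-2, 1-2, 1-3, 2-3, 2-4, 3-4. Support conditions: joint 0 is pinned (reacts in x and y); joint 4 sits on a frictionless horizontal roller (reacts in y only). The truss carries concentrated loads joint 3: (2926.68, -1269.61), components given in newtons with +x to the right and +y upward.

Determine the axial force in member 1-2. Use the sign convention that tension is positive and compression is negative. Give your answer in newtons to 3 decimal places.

N=5 nodes, M=7 members, R=3 reactions → 2N=10, M+R=10
member 0 (0-1): L=6.3119, (cx,cy)=(0.3177,0.9482)
member 1 (0-2): L=4.0390, (cx,cy)=(1.0000,0.0000)
member 2 (1-2): L=6.3212, (cx,cy)=(0.3218,-0.9468)
member 3 (1-3): L=3.9493, (cx,cy)=(0.9911,-0.1334)
member 4 (2-3): L=5.7727, (cx,cy)=(0.3257,0.9455)
member 5 (2-4): L=3.9610, (cx,cy)=(1.0000,0.0000)
member 6 (3-4): L=5.8413, (cx,cy)=(0.3563,-0.9344)
solve A·x = −loads:
  F[0-1] = +1757.4962 N (tension)
  F[0-2] = +2368.4055 N (tension)
  F[1-2] = -1927.6776 N (compression)
  F[1-3] = +1189.1883 N (tension)
  F[2-3] = +1930.3949 N (tension)
  F[2-4] = +1119.4545 N (tension)
  F[3-4] = -3142.2516 N (compression)
  Rx@0 = -2926.6800 N
  Ry@0 = -1666.4701 N
  Ry@4 = +2936.0801 N

-1927.678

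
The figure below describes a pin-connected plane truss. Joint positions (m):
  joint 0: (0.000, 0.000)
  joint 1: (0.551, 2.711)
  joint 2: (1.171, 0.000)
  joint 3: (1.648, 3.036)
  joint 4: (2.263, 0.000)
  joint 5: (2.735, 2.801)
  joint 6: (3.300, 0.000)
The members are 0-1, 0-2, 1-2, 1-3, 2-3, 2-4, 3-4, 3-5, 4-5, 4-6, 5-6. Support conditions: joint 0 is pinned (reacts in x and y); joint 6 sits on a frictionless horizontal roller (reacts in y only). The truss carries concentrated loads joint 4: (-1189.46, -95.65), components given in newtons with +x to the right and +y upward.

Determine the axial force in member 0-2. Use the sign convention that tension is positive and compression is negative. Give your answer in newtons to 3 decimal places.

-1183.351

N=7 nodes, M=11 members, R=3 reactions → 2N=14, M+R=14
member 0 (0-1): L=2.7664, (cx,cy)=(0.1992,0.9800)
member 1 (0-2): L=1.1710, (cx,cy)=(1.0000,0.0000)
member 2 (1-2): L=2.7810, (cx,cy)=(0.2229,-0.9748)
member 3 (1-3): L=1.1441, (cx,cy)=(0.9588,0.2841)
member 4 (2-3): L=3.0732, (cx,cy)=(0.1552,0.9879)
member 5 (2-4): L=1.0920, (cx,cy)=(1.0000,0.0000)
member 6 (3-4): L=3.0977, (cx,cy)=(0.1985,-0.9801)
member 7 (3-5): L=1.1121, (cx,cy)=(0.9774,-0.2113)
member 8 (4-5): L=2.8405, (cx,cy)=(0.1662,0.9861)
member 9 (4-6): L=1.0370, (cx,cy)=(1.0000,0.0000)
member 10 (5-6): L=2.8574, (cx,cy)=(0.1977,-0.9803)
solve A·x = −loads:
  F[0-1] = -30.6718 N (compression)
  F[0-2] = -1183.3510 N (compression)
  F[1-2] = +27.1380 N (tension)
  F[1-3] = -12.6816 N (compression)
  F[2-3] = -26.7795 N (compression)
  F[2-4] = -1173.1443 N (compression)
  F[3-4] = +35.8361 N (tension)
  F[3-5] = -23.9718 N (compression)
  F[4-5] = +61.3806 N (tension)
  F[4-6] = +13.2309 N (tension)
  F[5-6] = -66.9138 N (compression)
  Rx@0 = +1189.4600 N
  Ry@0 = +30.0573 N
  Ry@6 = +65.5927 N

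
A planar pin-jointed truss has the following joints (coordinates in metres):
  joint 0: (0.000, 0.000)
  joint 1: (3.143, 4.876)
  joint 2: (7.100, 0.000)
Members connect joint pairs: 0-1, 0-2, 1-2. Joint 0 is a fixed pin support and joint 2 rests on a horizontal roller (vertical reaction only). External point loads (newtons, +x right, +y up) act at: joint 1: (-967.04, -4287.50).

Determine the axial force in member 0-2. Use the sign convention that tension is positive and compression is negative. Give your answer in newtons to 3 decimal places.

N=3 nodes, M=3 members, R=3 reactions → 2N=6, M+R=6
member 0 (0-1): L=5.8012, (cx,cy)=(0.5418,0.8405)
member 1 (0-2): L=7.1000, (cx,cy)=(1.0000,0.0000)
member 2 (1-2): L=6.2796, (cx,cy)=(0.6301,-0.7765)
solve A·x = −loads:
  F[0-1] = -3633.0633 N (compression)
  F[0-2] = +1001.3001 N (tension)
  F[1-2] = -1589.0199 N (compression)
  Rx@0 = +967.0400 N
  Ry@0 = +3053.6513 N
  Ry@2 = +1233.8487 N

1001.300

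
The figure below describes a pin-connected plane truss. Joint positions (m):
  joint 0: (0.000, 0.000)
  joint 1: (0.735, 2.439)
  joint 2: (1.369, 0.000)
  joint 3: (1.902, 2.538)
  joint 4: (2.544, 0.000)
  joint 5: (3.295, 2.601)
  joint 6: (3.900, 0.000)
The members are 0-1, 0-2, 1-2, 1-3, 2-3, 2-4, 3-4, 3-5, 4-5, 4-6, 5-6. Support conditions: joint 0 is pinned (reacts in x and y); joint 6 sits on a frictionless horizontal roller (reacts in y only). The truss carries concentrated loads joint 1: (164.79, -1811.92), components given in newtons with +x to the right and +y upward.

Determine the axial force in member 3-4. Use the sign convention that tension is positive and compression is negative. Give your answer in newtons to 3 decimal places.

-469.490

N=7 nodes, M=11 members, R=3 reactions → 2N=14, M+R=14
member 0 (0-1): L=2.5473, (cx,cy)=(0.2885,0.9575)
member 1 (0-2): L=1.3690, (cx,cy)=(1.0000,0.0000)
member 2 (1-2): L=2.5201, (cx,cy)=(0.2516,-0.9678)
member 3 (1-3): L=1.1712, (cx,cy)=(0.9964,0.0845)
member 4 (2-3): L=2.5934, (cx,cy)=(0.2055,0.9787)
member 5 (2-4): L=1.1750, (cx,cy)=(1.0000,0.0000)
member 6 (3-4): L=2.6179, (cx,cy)=(0.2452,-0.9695)
member 7 (3-5): L=1.3944, (cx,cy)=(0.9990,0.0452)
member 8 (4-5): L=2.7072, (cx,cy)=(0.2774,0.9608)
member 9 (4-6): L=1.3560, (cx,cy)=(1.0000,0.0000)
member 10 (5-6): L=2.6704, (cx,cy)=(0.2266,-0.9740)
solve A·x = −loads:
  F[0-1] = -1428.1252 N (compression)
  F[0-2] = +576.8558 N (tension)
  F[1-2] = -498.8693 N (compression)
  F[1-3] = -452.9705 N (compression)
  F[2-3] = +493.3558 N (tension)
  F[2-4] = +349.9526 N (tension)
  F[3-4] = -469.4904 N (compression)
  F[3-5] = -235.0590 N (compression)
  F[4-5] = +473.7472 N (tension)
  F[4-6] = +103.4000 N (tension)
  F[5-6] = -456.4015 N (compression)
  Rx@0 = -164.7900 N
  Ry@0 = +1367.3856 N
  Ry@6 = +444.5344 N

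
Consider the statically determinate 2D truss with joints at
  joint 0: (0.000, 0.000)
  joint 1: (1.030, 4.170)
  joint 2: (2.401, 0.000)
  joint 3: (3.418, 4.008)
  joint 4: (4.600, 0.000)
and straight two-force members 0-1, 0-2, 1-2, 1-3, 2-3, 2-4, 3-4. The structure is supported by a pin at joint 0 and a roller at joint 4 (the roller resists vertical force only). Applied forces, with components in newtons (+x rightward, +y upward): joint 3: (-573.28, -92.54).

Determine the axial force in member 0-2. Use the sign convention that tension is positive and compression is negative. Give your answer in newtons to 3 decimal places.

-444.029

N=5 nodes, M=7 members, R=3 reactions → 2N=10, M+R=10
member 0 (0-1): L=4.2953, (cx,cy)=(0.2398,0.9708)
member 1 (0-2): L=2.4010, (cx,cy)=(1.0000,0.0000)
member 2 (1-2): L=4.3896, (cx,cy)=(0.3123,-0.9500)
member 3 (1-3): L=2.3935, (cx,cy)=(0.9977,-0.0677)
member 4 (2-3): L=4.1350, (cx,cy)=(0.2459,0.9693)
member 5 (2-4): L=2.1990, (cx,cy)=(1.0000,0.0000)
member 6 (3-4): L=4.1787, (cx,cy)=(0.2829,-0.9592)
solve A·x = −loads:
  F[0-1] = -539.0065 N (compression)
  F[0-2] = -444.0286 N (compression)
  F[1-2] = +572.8431 N (tension)
  F[1-3] = -308.8756 N (compression)
  F[2-3] = -561.4314 N (compression)
  F[2-4] = -127.0296 N (compression)
  F[3-4] = +449.0808 N (tension)
  Rx@0 = +573.2800 N
  Ry@0 = +523.2801 N
  Ry@4 = -430.7401 N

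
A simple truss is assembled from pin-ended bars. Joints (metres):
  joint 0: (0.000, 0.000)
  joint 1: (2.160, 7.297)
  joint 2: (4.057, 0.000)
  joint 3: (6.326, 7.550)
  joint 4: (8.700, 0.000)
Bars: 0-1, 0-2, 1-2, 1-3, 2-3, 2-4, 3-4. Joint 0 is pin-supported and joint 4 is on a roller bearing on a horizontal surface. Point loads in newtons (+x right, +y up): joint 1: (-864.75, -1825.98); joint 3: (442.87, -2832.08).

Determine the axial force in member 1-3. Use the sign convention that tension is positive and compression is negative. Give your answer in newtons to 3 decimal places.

-42.354

N=5 nodes, M=7 members, R=3 reactions → 2N=10, M+R=10
member 0 (0-1): L=7.6100, (cx,cy)=(0.2838,0.9589)
member 1 (0-2): L=4.0570, (cx,cy)=(1.0000,0.0000)
member 2 (1-2): L=7.5396, (cx,cy)=(0.2516,-0.9678)
member 3 (1-3): L=4.1737, (cx,cy)=(0.9982,0.0606)
member 4 (2-3): L=7.8836, (cx,cy)=(0.2878,0.9577)
member 5 (2-4): L=4.6430, (cx,cy)=(1.0000,0.0000)
member 6 (3-4): L=7.9144, (cx,cy)=(0.3000,-0.9540)
solve A·x = −loads:
  F[0-1] = -2593.0459 N (compression)
  F[0-2] = +314.1244 N (tension)
  F[1-2] = +679.7193 N (tension)
  F[1-3] = -42.3541 N (compression)
  F[2-3] = -686.9184 N (compression)
  F[2-4] = +682.8505 N (tension)
  F[3-4] = -2276.4868 N (compression)
  Rx@0 = +421.8800 N
  Ry@0 = +2486.3999 N
  Ry@4 = +2171.6601 N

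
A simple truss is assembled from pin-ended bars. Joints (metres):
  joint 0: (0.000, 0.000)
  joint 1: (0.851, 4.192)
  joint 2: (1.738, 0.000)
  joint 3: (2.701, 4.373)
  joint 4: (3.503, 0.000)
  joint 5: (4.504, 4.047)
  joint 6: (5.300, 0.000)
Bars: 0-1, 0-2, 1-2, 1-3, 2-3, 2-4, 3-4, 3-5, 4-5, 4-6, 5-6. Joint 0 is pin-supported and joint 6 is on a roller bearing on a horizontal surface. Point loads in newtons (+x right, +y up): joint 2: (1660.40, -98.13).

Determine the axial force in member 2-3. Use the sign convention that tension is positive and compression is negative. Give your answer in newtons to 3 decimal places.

N=7 nodes, M=11 members, R=3 reactions → 2N=14, M+R=14
member 0 (0-1): L=4.2775, (cx,cy)=(0.1989,0.9800)
member 1 (0-2): L=1.7380, (cx,cy)=(1.0000,0.0000)
member 2 (1-2): L=4.2848, (cx,cy)=(0.2070,-0.9783)
member 3 (1-3): L=1.8588, (cx,cy)=(0.9952,0.0974)
member 4 (2-3): L=4.4778, (cx,cy)=(0.2151,0.9766)
member 5 (2-4): L=1.7650, (cx,cy)=(1.0000,0.0000)
member 6 (3-4): L=4.4459, (cx,cy)=(0.1804,-0.9836)
member 7 (3-5): L=1.8322, (cx,cy)=(0.9840,-0.1779)
member 8 (4-5): L=4.1690, (cx,cy)=(0.2401,0.9707)
member 9 (4-6): L=1.7970, (cx,cy)=(1.0000,0.0000)
member 10 (5-6): L=4.1245, (cx,cy)=(0.1930,-0.9812)
solve A·x = −loads:
  F[0-1] = -67.2960 N (compression)
  F[0-2] = +1673.7884 N (tension)
  F[1-2] = +64.7320 N (tension)
  F[1-3] = -26.9165 N (compression)
  F[2-3] = +35.6340 N (tension)
  F[2-4] = +19.1250 N (tension)
  F[3-4] = -30.2018 N (compression)
  F[3-5] = -13.8987 N (compression)
  F[4-5] = +30.6015 N (tension)
  F[4-6] = +6.3293 N (tension)
  F[5-6] = -32.7958 N (compression)
  Rx@0 = -1660.4000 N
  Ry@0 = +65.9508 N
  Ry@6 = +32.1792 N

35.634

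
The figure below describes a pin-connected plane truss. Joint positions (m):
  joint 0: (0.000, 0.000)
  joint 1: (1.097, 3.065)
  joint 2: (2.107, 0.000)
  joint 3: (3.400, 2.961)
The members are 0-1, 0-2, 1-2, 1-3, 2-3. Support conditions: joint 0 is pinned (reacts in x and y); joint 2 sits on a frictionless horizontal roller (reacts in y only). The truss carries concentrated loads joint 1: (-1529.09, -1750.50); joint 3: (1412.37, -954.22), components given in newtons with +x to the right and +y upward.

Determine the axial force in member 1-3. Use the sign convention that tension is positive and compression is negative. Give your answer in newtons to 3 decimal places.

1795.513

N=4 nodes, M=5 members, R=3 reactions → 2N=8, M+R=8
member 0 (0-1): L=3.2554, (cx,cy)=(0.3370,0.9415)
member 1 (0-2): L=2.1070, (cx,cy)=(1.0000,0.0000)
member 2 (1-2): L=3.2271, (cx,cy)=(0.3130,-0.9498)
member 3 (1-3): L=2.3053, (cx,cy)=(0.9990,-0.0451)
member 4 (2-3): L=3.2310, (cx,cy)=(0.4002,0.9164)
solve A·x = −loads:
  F[0-1] = -523.6664 N (compression)
  F[0-2] = +59.7443 N (tension)
  F[1-2] = -1409.2597 N (compression)
  F[1-3] = +1795.5129 N (tension)
  F[2-3] = -952.8452 N (compression)
  Rx@0 = +116.7200 N
  Ry@0 = +493.0384 N
  Ry@2 = +2211.6816 N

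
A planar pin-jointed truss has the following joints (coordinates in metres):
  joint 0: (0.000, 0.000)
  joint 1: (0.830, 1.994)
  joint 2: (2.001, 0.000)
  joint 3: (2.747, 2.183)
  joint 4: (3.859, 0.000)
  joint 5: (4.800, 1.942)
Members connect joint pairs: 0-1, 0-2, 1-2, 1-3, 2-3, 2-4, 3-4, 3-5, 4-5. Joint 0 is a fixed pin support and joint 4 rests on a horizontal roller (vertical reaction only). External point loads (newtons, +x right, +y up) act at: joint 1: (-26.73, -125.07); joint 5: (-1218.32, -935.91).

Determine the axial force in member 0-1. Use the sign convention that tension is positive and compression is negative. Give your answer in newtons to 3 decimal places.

N=6 nodes, M=9 members, R=3 reactions → 2N=12, M+R=12
member 0 (0-1): L=2.1598, (cx,cy)=(0.3843,0.9232)
member 1 (0-2): L=2.0010, (cx,cy)=(1.0000,0.0000)
member 2 (1-2): L=2.3124, (cx,cy)=(0.5064,-0.8623)
member 3 (1-3): L=1.9263, (cx,cy)=(0.9952,0.0981)
member 4 (2-3): L=2.3069, (cx,cy)=(0.3234,0.9463)
member 5 (2-4): L=1.8580, (cx,cy)=(1.0000,0.0000)
member 6 (3-4): L=2.4499, (cx,cy)=(0.4539,-0.8911)
member 7 (3-5): L=2.0671, (cx,cy)=(0.9932,-0.1166)
member 8 (4-5): L=2.1580, (cx,cy)=(0.4361,0.8999)
solve A·x = −loads:
  F[0-1] = -538.1964 N (compression)
  F[0-2] = -1038.2283 N (compression)
  F[1-2] = +388.1104 N (tension)
  F[1-3] = -378.4554 N (compression)
  F[2-3] = -353.6698 N (compression)
  F[2-4] = -727.3241 N (compression)
  F[3-4] = +512.5949 N (tension)
  F[3-5] = -728.6293 N (compression)
  F[4-5] = -1134.3911 N (compression)
  Rx@0 = +1245.0500 N
  Ry@0 = +496.8704 N
  Ry@4 = +564.1096 N

-538.196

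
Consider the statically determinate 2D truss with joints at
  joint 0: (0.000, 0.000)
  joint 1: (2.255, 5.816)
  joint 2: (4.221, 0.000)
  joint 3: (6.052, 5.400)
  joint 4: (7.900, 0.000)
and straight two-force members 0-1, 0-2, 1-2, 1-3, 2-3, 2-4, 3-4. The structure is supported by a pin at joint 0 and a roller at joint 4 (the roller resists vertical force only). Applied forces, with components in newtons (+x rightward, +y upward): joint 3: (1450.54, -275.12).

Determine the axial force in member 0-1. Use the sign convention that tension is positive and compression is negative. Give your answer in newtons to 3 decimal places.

994.401

N=5 nodes, M=7 members, R=3 reactions → 2N=10, M+R=10
member 0 (0-1): L=6.2379, (cx,cy)=(0.3615,0.9324)
member 1 (0-2): L=4.2210, (cx,cy)=(1.0000,0.0000)
member 2 (1-2): L=6.1393, (cx,cy)=(0.3202,-0.9473)
member 3 (1-3): L=3.8197, (cx,cy)=(0.9941,-0.1089)
member 4 (2-3): L=5.7020, (cx,cy)=(0.3211,0.9470)
member 5 (2-4): L=3.6790, (cx,cy)=(1.0000,0.0000)
member 6 (3-4): L=5.7075, (cx,cy)=(0.3238,-0.9461)
solve A·x = −loads:
  F[0-1] = +994.4013 N (tension)
  F[0-2] = +1091.0617 N (tension)
  F[1-2] = -1059.5022 N (compression)
  F[1-3] = +702.9460 N (tension)
  F[2-3] = +1059.8373 N (tension)
  F[2-4] = +411.4439 N (tension)
  F[3-4] = -1270.7250 N (compression)
  Rx@0 = -1450.5400 N
  Ry@0 = -927.1512 N
  Ry@4 = +1202.2712 N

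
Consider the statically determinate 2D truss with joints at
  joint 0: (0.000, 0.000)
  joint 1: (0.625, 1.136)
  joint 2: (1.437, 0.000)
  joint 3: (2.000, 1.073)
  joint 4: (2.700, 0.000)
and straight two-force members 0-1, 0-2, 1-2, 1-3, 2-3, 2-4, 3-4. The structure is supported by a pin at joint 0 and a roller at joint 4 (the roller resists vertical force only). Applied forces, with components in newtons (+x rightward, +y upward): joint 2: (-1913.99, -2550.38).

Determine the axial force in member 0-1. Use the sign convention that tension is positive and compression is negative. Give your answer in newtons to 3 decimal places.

-1361.650

N=5 nodes, M=7 members, R=3 reactions → 2N=10, M+R=10
member 0 (0-1): L=1.2966, (cx,cy)=(0.4820,0.8762)
member 1 (0-2): L=1.4370, (cx,cy)=(1.0000,0.0000)
member 2 (1-2): L=1.3964, (cx,cy)=(0.5815,-0.8135)
member 3 (1-3): L=1.3764, (cx,cy)=(0.9990,-0.0458)
member 4 (2-3): L=1.2117, (cx,cy)=(0.4646,0.8855)
member 5 (2-4): L=1.2630, (cx,cy)=(1.0000,0.0000)
member 6 (3-4): L=1.2811, (cx,cy)=(0.5464,-0.8375)
solve A·x = −loads:
  F[0-1] = -1361.6505 N (compression)
  F[0-2] = -1257.6239 N (compression)
  F[1-2] = +1554.3151 N (tension)
  F[1-3] = -1561.8514 N (compression)
  F[2-3] = +1452.1408 N (tension)
  F[2-4] = +885.5156 N (tension)
  F[3-4] = -1620.6752 N (compression)
  Rx@0 = +1913.9900 N
  Ry@0 = +1193.0111 N
  Ry@4 = +1357.3689 N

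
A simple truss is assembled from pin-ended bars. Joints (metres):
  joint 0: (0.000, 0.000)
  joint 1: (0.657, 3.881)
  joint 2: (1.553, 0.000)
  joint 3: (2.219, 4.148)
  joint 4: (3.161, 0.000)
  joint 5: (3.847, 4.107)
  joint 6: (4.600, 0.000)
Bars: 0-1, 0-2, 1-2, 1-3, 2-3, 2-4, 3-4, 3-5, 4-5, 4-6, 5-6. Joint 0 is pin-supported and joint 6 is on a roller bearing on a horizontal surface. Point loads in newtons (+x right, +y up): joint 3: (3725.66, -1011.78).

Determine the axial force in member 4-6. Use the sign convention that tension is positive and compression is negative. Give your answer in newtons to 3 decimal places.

705.449

N=7 nodes, M=11 members, R=3 reactions → 2N=14, M+R=14
member 0 (0-1): L=3.9362, (cx,cy)=(0.1669,0.9860)
member 1 (0-2): L=1.5530, (cx,cy)=(1.0000,0.0000)
member 2 (1-2): L=3.9831, (cx,cy)=(0.2250,-0.9744)
member 3 (1-3): L=1.5847, (cx,cy)=(0.9857,0.1685)
member 4 (2-3): L=4.2011, (cx,cy)=(0.1585,0.9874)
member 5 (2-4): L=1.6080, (cx,cy)=(1.0000,0.0000)
member 6 (3-4): L=4.2536, (cx,cy)=(0.2215,-0.9752)
member 7 (3-5): L=1.6285, (cx,cy)=(0.9997,-0.0252)
member 8 (4-5): L=4.1639, (cx,cy)=(0.1647,0.9863)
member 9 (4-6): L=1.4390, (cx,cy)=(1.0000,0.0000)
member 10 (5-6): L=4.1755, (cx,cy)=(0.1803,-0.9836)
solve A·x = −loads:
  F[0-1] = +2876.2152 N (tension)
  F[0-2] = +3245.5866 N (tension)
  F[1-2] = -2718.9438 N (compression)
  F[1-3] = +1107.5372 N (tension)
  F[2-3] = +2683.1881 N (tension)
  F[2-4] = +2208.5941 N (tension)
  F[3-4] = -3910.9475 N (compression)
  F[3-5] = -1342.9071 N (compression)
  F[4-5] = +3866.6742 N (tension)
  F[4-6] = +705.4488 N (tension)
  F[5-6] = -3911.7832 N (compression)
  Rx@0 = -3725.6600 N
  Ry@0 = -2835.8673 N
  Ry@6 = +3847.6473 N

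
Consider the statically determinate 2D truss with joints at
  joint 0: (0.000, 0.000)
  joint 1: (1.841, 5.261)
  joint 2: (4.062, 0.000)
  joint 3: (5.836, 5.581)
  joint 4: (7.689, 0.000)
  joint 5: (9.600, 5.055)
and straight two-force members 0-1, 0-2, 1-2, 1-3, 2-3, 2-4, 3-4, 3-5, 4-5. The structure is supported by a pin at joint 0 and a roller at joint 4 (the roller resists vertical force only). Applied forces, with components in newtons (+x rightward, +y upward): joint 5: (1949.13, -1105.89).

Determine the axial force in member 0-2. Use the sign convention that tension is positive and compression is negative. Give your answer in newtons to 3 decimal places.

N=6 nodes, M=9 members, R=3 reactions → 2N=12, M+R=12
member 0 (0-1): L=5.5738, (cx,cy)=(0.3303,0.9439)
member 1 (0-2): L=4.0620, (cx,cy)=(1.0000,0.0000)
member 2 (1-2): L=5.7106, (cx,cy)=(0.3889,-0.9213)
member 3 (1-3): L=4.0078, (cx,cy)=(0.9968,0.0798)
member 4 (2-3): L=5.8562, (cx,cy)=(0.3029,0.9530)
member 5 (2-4): L=3.6270, (cx,cy)=(1.0000,0.0000)
member 6 (3-4): L=5.8806, (cx,cy)=(0.3151,-0.9491)
member 7 (3-5): L=3.8006, (cx,cy)=(0.9904,-0.1384)
member 8 (4-5): L=5.4042, (cx,cy)=(0.3536,0.9354)
solve A·x = −loads:
  F[0-1] = +1648.8109 N (tension)
  F[0-2] = +1404.5369 N (tension)
  F[1-2] = -1588.2184 N (compression)
  F[1-3] = +1166.0149 N (tension)
  F[2-3] = +1535.3161 N (tension)
  F[2-4] = +321.7464 N (tension)
  F[3-4] = -1970.8848 N (compression)
  F[3-5] = +2270.2679 N (tension)
  F[4-5] = -846.3681 N (compression)
  Rx@0 = -1949.1300 N
  Ry@0 = -1556.2762 N
  Ry@4 = +2662.1662 N

1404.537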